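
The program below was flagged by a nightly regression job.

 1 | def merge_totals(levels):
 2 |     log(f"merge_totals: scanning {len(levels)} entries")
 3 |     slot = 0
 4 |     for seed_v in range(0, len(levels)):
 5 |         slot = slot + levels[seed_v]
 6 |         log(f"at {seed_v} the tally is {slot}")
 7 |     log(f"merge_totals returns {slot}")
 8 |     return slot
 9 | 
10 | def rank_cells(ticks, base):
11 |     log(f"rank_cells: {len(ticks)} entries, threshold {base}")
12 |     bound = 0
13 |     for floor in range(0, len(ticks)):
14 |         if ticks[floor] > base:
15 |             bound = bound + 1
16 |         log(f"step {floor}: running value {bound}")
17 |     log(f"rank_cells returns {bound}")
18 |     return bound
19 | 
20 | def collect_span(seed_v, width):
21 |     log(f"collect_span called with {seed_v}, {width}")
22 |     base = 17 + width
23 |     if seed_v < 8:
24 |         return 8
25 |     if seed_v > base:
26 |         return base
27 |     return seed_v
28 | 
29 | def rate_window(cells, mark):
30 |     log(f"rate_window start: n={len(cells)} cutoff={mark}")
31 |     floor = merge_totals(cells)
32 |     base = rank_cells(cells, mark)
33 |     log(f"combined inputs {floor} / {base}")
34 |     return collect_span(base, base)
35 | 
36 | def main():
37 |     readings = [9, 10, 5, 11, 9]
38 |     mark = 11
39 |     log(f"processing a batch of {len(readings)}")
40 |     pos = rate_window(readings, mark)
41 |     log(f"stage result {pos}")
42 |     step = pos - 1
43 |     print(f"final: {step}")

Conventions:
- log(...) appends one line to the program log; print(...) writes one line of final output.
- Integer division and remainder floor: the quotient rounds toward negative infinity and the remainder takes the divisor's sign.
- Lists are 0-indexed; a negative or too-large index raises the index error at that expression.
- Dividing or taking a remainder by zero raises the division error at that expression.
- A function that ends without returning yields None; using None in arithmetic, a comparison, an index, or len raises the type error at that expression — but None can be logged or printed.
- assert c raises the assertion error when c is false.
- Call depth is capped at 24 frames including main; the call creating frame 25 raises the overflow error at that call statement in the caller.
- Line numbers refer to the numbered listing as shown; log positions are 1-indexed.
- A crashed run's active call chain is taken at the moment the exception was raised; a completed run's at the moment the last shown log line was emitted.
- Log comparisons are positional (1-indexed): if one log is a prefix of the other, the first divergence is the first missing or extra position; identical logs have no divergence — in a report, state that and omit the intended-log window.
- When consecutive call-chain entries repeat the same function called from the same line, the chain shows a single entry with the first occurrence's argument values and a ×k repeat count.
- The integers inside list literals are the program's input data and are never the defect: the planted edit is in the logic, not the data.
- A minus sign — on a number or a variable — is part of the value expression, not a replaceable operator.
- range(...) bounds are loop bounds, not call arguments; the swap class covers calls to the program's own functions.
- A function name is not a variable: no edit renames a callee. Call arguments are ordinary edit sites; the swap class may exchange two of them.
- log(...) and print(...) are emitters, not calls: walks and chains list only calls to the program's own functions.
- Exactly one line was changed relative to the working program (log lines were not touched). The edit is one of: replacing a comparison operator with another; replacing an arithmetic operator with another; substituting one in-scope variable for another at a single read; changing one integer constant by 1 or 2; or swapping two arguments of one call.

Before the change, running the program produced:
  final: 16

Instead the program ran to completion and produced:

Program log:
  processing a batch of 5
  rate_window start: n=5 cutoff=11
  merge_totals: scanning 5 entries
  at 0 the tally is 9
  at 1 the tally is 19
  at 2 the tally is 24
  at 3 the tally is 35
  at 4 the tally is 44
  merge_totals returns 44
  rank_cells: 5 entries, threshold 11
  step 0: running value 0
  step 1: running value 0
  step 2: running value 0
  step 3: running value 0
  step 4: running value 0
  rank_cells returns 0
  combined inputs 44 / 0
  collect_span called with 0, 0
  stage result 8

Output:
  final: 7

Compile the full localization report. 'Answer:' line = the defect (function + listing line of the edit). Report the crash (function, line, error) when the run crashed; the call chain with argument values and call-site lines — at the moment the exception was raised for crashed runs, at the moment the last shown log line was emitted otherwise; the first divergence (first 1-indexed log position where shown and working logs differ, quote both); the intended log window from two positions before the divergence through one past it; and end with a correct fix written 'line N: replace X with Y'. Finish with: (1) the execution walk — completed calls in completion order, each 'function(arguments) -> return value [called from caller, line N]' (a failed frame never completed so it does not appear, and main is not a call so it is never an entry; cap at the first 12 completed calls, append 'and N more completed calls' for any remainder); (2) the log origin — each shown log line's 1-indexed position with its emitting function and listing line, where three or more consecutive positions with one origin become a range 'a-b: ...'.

Answer: the defect is in rate_window at line 34.
Key fact: Position 18 is the first bad log line: 'collect_span called with 0, 0' should read 'collect_span called with 44, 0'.
Call chain: main.
First divergence: position 18 — shown 'collect_span called with 0, 0', intended 'collect_span called with 44, 0'.
Intended log window:
  16: rank_cells returns 0
  17: combined inputs 44 / 0
  18: collect_span called with 44, 0
  19: stage result 17
Execution walk:
  merge_totals([9, 10, 5, 11, 9]) -> 44  [called from rate_window, line 31]
  rank_cells([9, 10, 5, 11, 9], 11) -> 0  [called from rate_window, line 32]
  collect_span(0, 0) -> 8  [called from rate_window, line 34]
  rate_window([9, 10, 5, 11, 9], 11) -> 8  [called from main, line 40]
Log origins:
  1: from main, line 39
  2: from rate_window, line 30
  3: from merge_totals, line 2
  4-8: from merge_totals, line 6
  9: from merge_totals, line 7
  10: from rank_cells, line 11
  11-15: from rank_cells, line 16
  16: from rank_cells, line 17
  17: from rate_window, line 33
  18: from collect_span, line 21
  19: from main, line 41
A correct fix: line 34: replace `collect_span(base, base)` with `collect_span(floor, base)`.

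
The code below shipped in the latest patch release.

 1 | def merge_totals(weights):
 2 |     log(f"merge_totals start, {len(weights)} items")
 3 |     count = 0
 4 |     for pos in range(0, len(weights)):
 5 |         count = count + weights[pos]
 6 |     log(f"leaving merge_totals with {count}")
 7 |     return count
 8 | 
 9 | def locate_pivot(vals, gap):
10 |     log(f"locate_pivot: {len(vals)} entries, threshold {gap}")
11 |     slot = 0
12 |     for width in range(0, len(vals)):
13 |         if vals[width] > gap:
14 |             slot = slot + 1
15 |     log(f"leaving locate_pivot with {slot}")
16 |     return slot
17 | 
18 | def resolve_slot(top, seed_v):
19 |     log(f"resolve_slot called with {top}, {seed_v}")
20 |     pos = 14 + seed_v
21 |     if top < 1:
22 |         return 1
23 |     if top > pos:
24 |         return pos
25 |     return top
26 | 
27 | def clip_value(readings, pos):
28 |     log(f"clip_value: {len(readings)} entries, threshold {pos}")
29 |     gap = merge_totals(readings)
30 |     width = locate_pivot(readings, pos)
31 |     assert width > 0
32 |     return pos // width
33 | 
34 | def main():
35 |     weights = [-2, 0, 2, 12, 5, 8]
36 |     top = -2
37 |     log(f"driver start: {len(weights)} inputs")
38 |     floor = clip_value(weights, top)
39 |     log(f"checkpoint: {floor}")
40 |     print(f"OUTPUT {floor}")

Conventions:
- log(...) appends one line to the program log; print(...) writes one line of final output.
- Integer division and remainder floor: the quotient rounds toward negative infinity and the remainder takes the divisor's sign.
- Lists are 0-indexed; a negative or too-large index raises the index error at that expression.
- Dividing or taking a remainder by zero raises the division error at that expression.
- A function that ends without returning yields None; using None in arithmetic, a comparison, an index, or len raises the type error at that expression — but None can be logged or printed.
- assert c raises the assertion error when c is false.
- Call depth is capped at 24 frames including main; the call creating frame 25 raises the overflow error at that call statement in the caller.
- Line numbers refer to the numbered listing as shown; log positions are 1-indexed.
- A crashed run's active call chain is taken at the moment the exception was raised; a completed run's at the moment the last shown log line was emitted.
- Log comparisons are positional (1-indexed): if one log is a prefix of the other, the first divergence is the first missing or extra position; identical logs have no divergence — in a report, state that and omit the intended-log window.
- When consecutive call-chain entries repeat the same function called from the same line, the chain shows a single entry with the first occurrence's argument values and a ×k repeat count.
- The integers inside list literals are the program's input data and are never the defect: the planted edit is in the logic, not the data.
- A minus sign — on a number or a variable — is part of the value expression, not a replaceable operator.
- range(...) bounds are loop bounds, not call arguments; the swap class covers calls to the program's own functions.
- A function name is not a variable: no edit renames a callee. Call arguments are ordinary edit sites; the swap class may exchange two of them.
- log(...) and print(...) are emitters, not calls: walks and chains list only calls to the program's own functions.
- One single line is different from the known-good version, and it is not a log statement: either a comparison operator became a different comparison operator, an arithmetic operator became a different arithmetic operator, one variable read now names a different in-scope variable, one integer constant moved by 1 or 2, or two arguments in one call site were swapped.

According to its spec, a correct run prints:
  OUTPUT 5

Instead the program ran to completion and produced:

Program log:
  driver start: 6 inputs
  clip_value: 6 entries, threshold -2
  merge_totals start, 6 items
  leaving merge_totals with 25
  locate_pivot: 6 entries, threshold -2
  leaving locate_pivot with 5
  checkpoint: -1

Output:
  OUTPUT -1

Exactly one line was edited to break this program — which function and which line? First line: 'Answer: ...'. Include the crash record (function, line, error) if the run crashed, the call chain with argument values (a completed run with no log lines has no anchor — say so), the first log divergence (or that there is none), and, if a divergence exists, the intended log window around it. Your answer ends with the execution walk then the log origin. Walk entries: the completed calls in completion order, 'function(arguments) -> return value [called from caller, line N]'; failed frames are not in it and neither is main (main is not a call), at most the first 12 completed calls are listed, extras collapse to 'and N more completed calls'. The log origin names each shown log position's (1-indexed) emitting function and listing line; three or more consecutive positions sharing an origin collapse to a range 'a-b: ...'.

Answer: the defect is in clip_value at line 32.
Core observation: Everything matches until log position 7, which reads 'checkpoint: -1' in place of 'checkpoint: 5'.
Call chain: main.
First divergence: position 7; shown 'checkpoint: -1' vs intended 'checkpoint: 5'.
Intended log window:
  5: locate_pivot: 6 entries, threshold -2
  6: leaving locate_pivot with 5
  7: checkpoint: 5
Execution walk:
  merge_totals([-2, 0, 2, 12, 5, 8]) -> 25  [called from clip_value, line 29]
  locate_pivot([-2, 0, 2, 12, 5, 8], -2) -> 5  [called from clip_value, line 30]
  clip_value([-2, 0, 2, 12, 5, 8], -2) -> -1  [called from main, line 38]
Origin of each log line:
  1: from main, line 37
  2: from clip_value, line 28
  3: from merge_totals, line 2
  4: from merge_totals, line 6
  5: from locate_pivot, line 10
  6: from locate_pivot, line 15
  7: from main, line 39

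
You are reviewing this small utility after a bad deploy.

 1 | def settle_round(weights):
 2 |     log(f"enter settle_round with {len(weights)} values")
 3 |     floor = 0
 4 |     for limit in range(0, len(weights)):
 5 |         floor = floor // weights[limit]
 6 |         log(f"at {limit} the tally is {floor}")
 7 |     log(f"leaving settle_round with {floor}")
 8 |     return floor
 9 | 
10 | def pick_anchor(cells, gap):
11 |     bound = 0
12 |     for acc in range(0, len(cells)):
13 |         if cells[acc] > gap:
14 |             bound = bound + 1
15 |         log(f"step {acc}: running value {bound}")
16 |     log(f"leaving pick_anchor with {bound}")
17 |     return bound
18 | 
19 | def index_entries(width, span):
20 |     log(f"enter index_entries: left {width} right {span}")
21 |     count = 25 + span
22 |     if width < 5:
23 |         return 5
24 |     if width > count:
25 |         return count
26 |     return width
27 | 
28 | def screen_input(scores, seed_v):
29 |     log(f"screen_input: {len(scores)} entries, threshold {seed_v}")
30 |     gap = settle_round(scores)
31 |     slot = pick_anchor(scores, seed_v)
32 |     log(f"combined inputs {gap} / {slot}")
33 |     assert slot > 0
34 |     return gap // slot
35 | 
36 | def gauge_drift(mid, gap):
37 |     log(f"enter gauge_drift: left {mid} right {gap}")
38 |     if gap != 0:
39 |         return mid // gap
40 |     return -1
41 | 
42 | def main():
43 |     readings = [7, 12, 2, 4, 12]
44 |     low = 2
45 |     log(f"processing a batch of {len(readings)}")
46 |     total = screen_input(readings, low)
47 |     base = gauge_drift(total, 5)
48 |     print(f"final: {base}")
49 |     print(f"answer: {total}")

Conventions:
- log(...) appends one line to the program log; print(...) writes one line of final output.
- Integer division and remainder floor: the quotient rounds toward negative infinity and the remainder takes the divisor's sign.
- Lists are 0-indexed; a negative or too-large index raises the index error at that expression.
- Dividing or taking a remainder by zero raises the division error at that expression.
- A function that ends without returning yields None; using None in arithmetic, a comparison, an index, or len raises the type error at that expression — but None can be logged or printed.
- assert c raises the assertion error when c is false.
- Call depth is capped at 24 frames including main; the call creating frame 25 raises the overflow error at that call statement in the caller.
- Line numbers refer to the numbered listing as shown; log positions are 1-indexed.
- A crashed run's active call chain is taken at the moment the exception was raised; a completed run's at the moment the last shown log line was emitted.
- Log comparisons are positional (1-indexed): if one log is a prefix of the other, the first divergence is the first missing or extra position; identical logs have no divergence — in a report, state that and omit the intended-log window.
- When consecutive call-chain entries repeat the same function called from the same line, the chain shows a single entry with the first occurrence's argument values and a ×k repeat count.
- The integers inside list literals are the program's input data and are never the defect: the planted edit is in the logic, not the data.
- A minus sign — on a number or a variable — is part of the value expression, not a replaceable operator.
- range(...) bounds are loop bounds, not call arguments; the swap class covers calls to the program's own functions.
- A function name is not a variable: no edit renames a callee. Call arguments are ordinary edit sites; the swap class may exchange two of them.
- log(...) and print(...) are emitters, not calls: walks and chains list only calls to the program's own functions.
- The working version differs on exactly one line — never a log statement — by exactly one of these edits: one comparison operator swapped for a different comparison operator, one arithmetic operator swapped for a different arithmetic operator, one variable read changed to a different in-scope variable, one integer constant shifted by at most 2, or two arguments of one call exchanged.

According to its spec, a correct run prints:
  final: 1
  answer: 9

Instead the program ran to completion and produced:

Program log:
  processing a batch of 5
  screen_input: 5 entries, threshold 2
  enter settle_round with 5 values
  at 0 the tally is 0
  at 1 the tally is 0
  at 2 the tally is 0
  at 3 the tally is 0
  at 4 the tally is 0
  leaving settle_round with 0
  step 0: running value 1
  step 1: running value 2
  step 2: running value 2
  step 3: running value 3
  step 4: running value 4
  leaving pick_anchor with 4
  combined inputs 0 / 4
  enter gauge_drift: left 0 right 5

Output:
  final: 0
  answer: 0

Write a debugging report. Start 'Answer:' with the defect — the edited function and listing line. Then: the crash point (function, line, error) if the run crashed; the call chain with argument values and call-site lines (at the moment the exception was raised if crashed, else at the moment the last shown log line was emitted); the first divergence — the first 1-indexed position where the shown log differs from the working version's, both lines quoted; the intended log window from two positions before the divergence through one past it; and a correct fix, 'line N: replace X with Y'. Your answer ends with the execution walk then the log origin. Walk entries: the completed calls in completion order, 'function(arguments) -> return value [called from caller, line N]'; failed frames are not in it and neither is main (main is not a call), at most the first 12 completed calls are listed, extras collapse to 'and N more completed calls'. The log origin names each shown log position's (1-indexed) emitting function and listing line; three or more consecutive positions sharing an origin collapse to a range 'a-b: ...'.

Answer: the defect is in settle_round at line 5.
The tell: The earliest visible damage is log position 4 — 'at 0 the tally is 0' rather than the intended 'at 0 the tally is 7'.
Call chain: main -> gauge_drift(0, 5) (called at line 47).
First divergence: at position 4 the run shows 'at 0 the tally is 0' where the working version logs 'at 0 the tally is 7'.
Intended log window:
  2: screen_input: 5 entries, threshold 2
  3: enter settle_round with 5 values
  4: at 0 the tally is 7
  5: at 1 the tally is 19
Execution walk:
  settle_round([7, 12, 2, 4, 12]) -> 0  [called from screen_input, line 30]
  pick_anchor([7, 12, 2, 4, 12], 2) -> 4  [called from screen_input, line 31]
  screen_input([7, 12, 2, 4, 12], 2) -> 0  [called from main, line 46]
  gauge_drift(0, 5) -> 0  [called from main, line 47]
Log origin:
  1: emitted by main (line 45)
  2: emitted by screen_input (line 29)
  3: emitted by settle_round (line 2)
  4-8: emitted by settle_round (line 6)
  9: emitted by settle_round (line 7)
  10-14: emitted by pick_anchor (line 15)
  15: emitted by pick_anchor (line 16)
  16: emitted by screen_input (line 32)
  17: emitted by gauge_drift (line 37)
A correct fix: line 5: replace `//` with `+`.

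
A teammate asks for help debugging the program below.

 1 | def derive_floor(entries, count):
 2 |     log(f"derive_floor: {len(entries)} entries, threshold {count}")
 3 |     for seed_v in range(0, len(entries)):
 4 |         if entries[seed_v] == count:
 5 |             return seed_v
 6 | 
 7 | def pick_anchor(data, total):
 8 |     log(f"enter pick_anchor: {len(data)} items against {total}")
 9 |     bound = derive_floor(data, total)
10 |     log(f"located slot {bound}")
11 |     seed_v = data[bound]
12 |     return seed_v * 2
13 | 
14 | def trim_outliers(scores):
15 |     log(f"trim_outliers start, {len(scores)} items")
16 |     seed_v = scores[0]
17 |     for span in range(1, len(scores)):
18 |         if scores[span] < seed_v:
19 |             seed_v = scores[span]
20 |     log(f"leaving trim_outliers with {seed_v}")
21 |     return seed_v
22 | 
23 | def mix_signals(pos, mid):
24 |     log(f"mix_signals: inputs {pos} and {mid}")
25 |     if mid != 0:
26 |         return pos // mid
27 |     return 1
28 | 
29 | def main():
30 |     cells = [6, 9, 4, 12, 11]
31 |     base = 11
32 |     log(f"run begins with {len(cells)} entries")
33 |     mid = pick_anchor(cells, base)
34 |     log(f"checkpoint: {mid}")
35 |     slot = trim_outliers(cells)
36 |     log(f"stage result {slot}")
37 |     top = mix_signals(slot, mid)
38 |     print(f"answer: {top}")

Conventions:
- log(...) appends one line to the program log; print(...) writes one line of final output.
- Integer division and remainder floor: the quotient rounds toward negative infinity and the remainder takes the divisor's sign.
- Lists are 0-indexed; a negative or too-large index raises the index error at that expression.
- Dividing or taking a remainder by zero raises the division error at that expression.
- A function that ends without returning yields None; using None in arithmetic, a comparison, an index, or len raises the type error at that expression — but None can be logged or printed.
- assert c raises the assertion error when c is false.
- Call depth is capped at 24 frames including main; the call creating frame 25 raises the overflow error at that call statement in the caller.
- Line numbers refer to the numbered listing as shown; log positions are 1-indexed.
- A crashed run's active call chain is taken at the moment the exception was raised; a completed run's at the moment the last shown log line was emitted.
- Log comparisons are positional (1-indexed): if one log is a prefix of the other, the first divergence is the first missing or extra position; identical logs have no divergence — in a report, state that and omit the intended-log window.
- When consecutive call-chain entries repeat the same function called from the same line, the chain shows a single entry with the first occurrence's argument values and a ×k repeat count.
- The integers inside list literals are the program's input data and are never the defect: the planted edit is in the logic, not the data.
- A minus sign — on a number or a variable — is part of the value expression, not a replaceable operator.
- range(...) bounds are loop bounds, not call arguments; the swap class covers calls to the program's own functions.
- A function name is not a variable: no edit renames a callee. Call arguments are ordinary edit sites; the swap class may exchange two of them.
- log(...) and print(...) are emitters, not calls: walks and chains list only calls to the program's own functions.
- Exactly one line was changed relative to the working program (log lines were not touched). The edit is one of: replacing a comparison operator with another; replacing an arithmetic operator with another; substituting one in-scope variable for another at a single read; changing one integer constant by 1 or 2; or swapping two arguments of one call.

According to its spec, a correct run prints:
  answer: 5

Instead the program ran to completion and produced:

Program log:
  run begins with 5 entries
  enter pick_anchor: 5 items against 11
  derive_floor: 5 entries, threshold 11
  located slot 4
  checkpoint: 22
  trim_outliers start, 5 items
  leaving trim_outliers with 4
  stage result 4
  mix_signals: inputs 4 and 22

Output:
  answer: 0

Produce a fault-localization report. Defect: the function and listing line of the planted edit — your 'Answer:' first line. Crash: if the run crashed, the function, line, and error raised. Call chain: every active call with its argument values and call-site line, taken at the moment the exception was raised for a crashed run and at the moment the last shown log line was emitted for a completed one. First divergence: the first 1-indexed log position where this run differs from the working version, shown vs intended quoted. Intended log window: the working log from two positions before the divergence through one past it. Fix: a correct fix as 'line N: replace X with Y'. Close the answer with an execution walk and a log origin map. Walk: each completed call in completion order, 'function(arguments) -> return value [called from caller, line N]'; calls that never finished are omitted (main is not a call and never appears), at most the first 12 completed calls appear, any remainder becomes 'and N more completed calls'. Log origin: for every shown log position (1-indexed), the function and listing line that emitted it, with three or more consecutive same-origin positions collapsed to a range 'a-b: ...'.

Answer: the defect is in main at line 37.
Core observation: The log first diverges at position 9: the faulty run prints 'mix_signals: inputs 4 and 22' where the working version prints 'mix_signals: inputs 22 and 4'.
Call chain: main -> mix_signals(4, 22) (called at line 37).
First divergence: position 9; shown 'mix_signals: inputs 4 and 22' vs intended 'mix_signals: inputs 22 and 4'.
Intended log window:
  7: leaving trim_outliers with 4
  8: stage result 4
  9: mix_signals: inputs 22 and 4
Execution walk:
  derive_floor([6, 9, 4, 12, 11], 11) -> 4  [called from pick_anchor, line 9]
  pick_anchor([6, 9, 4, 12, 11], 11) -> 22  [called from main, line 33]
  trim_outliers([6, 9, 4, 12, 11]) -> 4  [called from main, line 35]
  mix_signals(4, 22) -> 0  [called from main, line 37]
Origin of each log line:
  1 — main, line 32
  2 — pick_anchor, line 8
  3 — derive_floor, line 2
  4 — pick_anchor, line 10
  5 — main, line 34
  6 — trim_outliers, line 15
  7 — trim_outliers, line 20
  8 — main, line 36
  9 — mix_signals, line 24
A correct fix: line 37: replace `mix_signals(slot, mid)` with `mix_signals(mid, slot)`.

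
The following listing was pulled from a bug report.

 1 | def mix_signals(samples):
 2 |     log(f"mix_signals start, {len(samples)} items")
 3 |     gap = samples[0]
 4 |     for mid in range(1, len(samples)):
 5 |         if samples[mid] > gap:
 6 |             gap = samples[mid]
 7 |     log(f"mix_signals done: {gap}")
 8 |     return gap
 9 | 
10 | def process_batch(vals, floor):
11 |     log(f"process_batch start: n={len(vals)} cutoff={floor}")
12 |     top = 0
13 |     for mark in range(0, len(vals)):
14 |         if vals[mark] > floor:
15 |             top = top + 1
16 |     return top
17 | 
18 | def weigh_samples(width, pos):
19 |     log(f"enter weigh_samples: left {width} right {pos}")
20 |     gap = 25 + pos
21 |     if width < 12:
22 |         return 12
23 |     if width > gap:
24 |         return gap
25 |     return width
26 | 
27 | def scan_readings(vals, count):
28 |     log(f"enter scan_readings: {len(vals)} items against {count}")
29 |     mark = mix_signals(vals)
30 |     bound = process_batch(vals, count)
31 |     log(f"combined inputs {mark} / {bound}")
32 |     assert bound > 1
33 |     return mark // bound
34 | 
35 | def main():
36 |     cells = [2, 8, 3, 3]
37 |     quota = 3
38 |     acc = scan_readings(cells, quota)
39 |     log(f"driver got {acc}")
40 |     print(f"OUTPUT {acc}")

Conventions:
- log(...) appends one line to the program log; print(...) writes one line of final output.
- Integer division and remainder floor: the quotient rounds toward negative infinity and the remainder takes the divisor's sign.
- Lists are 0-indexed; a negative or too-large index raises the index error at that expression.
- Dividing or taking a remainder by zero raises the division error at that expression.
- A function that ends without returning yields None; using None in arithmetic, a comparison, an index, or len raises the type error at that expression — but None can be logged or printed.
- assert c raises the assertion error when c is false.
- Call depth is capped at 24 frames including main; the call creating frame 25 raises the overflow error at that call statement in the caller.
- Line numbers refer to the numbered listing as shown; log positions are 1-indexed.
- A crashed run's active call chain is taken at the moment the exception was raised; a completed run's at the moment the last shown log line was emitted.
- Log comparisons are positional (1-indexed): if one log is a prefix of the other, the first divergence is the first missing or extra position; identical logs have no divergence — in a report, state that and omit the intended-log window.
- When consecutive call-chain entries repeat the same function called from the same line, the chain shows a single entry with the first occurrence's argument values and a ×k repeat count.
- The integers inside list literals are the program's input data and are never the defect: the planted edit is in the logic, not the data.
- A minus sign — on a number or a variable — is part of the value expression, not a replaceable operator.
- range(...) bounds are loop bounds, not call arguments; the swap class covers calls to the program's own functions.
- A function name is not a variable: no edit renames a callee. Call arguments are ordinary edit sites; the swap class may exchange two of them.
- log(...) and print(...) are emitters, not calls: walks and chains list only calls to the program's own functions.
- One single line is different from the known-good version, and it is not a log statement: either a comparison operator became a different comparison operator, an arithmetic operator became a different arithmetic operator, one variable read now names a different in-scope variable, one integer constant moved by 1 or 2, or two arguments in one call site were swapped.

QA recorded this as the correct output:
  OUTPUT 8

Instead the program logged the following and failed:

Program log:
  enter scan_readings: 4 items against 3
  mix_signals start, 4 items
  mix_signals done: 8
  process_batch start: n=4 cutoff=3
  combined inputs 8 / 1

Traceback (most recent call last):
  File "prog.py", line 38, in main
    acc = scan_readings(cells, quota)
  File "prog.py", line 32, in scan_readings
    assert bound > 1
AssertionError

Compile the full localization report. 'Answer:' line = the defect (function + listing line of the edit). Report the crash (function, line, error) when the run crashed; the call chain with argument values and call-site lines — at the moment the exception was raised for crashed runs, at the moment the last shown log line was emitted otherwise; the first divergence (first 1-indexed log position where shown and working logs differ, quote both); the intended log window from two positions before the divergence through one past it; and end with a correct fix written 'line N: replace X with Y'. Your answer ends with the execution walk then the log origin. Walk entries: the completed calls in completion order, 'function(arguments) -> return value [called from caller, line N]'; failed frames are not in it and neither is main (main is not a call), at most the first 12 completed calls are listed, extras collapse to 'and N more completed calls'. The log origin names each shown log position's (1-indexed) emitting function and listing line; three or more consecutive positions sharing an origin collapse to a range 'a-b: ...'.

Answer: the defect is in scan_readings at line 32.
Core observation: Only 5 log lines were emitted before the run died; the intended continuation was 'driver got 8'.
Crash: scan_readings, line 32, AssertionError.
Call chain: main -> scan_readings([2, 8, 3, 3], 3) (called at line 38).
First divergence: position 6 — the faulty run's log ends after 5 lines; the working version continues with 'driver got 8'.
Intended log window:
  4: process_batch start: n=4 cutoff=3
  5: combined inputs 8 / 1
  6: driver got 8
Execution walk:
  mix_signals([2, 8, 3, 3]) -> 8  [called from scan_readings, line 29]
  process_batch([2, 8, 3, 3], 3) -> 1  [called from scan_readings, line 30]
Origin of each log line:
  1: logged in scan_readings at line 28
  2: logged in mix_signals at line 2
  3: logged in mix_signals at line 7
  4: logged in process_batch at line 11
  5: logged in scan_readings at line 31
A correct fix: line 32: replace `1` with `0`.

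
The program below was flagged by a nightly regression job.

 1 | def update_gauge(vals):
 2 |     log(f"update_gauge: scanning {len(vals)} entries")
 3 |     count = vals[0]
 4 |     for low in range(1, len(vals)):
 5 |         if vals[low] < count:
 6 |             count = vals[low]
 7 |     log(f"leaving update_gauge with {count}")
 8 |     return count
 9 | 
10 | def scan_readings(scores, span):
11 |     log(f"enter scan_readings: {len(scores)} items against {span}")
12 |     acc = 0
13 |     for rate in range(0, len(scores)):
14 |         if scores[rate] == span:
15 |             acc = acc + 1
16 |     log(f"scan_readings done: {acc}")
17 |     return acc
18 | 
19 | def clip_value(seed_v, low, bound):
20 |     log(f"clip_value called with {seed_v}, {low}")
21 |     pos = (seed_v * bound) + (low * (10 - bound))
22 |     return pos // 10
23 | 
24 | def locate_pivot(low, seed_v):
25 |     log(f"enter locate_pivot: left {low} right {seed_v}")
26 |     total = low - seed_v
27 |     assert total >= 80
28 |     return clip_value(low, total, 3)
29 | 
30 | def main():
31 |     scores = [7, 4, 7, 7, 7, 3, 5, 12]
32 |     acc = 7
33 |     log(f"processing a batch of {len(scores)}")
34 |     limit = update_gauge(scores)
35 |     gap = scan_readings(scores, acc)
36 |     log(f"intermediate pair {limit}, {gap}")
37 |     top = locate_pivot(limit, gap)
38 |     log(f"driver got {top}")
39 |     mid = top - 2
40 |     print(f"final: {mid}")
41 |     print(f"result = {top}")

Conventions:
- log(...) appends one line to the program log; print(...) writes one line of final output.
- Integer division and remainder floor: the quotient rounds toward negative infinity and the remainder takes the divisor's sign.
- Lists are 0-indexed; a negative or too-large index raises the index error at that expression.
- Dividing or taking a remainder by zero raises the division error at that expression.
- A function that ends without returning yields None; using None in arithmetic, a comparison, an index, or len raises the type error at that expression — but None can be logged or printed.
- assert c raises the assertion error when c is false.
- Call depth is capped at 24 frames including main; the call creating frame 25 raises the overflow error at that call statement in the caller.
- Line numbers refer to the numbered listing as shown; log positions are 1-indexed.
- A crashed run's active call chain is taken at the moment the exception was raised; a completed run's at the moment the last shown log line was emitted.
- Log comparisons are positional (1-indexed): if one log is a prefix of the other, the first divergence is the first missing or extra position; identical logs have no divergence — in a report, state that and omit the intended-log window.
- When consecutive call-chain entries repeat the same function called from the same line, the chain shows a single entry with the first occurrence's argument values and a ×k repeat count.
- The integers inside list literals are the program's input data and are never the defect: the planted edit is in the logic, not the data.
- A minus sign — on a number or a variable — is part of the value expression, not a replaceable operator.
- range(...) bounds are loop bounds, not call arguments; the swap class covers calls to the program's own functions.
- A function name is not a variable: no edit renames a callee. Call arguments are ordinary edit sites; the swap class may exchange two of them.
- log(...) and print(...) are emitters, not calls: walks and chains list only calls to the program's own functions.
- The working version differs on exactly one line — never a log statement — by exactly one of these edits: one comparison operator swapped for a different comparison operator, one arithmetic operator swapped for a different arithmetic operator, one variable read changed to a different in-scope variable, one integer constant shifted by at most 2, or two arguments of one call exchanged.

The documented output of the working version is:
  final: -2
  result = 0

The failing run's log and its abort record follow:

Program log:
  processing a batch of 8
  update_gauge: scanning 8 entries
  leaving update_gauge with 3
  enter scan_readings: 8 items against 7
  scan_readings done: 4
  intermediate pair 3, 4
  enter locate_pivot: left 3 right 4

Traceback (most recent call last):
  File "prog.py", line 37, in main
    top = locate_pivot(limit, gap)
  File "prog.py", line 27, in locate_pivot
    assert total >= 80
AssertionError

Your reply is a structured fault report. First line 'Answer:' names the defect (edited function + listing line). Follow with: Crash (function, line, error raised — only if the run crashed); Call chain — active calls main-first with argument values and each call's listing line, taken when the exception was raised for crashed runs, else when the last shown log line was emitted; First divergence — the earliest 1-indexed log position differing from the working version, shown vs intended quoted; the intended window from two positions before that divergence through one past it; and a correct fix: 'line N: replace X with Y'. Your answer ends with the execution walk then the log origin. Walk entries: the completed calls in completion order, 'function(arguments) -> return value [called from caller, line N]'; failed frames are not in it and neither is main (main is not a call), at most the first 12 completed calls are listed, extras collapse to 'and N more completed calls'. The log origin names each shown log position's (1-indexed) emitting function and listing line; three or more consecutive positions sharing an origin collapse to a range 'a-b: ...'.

Answer: the defect is in locate_pivot at line 27.
Key fact: The log ends early — 7 lines, where the working version next logs 'clip_value called with 3, -1'.
Crash: locate_pivot, line 27, AssertionError.
Call chain: main -> locate_pivot(3, 4) (called at line 37).
First divergence: position 8 (shown log ended at 7 lines; the working version continues: 'clip_value called with 3, -1').
Intended log window:
  6: intermediate pair 3, 4
  7: enter locate_pivot: left 3 right 4
  8: clip_value called with 3, -1
  9: driver got 0
Execution walk:
  update_gauge([7, 4, 7, 7, 7, 3, 5, 12]) -> 3  [called from main, line 34]
  scan_readings([7, 4, 7, 7, 7, 3, 5, 12], 7) -> 4  [called from main, line 35]
Log origin:
  1: emitted by main (line 33)
  2: emitted by update_gauge (line 2)
  3: emitted by update_gauge (line 7)
  4: emitted by scan_readings (line 11)
  5: emitted by scan_readings (line 16)
  6: emitted by main (line 36)
  7: emitted by locate_pivot (line 25)
A correct fix: line 27: replace `>=` with `<=`.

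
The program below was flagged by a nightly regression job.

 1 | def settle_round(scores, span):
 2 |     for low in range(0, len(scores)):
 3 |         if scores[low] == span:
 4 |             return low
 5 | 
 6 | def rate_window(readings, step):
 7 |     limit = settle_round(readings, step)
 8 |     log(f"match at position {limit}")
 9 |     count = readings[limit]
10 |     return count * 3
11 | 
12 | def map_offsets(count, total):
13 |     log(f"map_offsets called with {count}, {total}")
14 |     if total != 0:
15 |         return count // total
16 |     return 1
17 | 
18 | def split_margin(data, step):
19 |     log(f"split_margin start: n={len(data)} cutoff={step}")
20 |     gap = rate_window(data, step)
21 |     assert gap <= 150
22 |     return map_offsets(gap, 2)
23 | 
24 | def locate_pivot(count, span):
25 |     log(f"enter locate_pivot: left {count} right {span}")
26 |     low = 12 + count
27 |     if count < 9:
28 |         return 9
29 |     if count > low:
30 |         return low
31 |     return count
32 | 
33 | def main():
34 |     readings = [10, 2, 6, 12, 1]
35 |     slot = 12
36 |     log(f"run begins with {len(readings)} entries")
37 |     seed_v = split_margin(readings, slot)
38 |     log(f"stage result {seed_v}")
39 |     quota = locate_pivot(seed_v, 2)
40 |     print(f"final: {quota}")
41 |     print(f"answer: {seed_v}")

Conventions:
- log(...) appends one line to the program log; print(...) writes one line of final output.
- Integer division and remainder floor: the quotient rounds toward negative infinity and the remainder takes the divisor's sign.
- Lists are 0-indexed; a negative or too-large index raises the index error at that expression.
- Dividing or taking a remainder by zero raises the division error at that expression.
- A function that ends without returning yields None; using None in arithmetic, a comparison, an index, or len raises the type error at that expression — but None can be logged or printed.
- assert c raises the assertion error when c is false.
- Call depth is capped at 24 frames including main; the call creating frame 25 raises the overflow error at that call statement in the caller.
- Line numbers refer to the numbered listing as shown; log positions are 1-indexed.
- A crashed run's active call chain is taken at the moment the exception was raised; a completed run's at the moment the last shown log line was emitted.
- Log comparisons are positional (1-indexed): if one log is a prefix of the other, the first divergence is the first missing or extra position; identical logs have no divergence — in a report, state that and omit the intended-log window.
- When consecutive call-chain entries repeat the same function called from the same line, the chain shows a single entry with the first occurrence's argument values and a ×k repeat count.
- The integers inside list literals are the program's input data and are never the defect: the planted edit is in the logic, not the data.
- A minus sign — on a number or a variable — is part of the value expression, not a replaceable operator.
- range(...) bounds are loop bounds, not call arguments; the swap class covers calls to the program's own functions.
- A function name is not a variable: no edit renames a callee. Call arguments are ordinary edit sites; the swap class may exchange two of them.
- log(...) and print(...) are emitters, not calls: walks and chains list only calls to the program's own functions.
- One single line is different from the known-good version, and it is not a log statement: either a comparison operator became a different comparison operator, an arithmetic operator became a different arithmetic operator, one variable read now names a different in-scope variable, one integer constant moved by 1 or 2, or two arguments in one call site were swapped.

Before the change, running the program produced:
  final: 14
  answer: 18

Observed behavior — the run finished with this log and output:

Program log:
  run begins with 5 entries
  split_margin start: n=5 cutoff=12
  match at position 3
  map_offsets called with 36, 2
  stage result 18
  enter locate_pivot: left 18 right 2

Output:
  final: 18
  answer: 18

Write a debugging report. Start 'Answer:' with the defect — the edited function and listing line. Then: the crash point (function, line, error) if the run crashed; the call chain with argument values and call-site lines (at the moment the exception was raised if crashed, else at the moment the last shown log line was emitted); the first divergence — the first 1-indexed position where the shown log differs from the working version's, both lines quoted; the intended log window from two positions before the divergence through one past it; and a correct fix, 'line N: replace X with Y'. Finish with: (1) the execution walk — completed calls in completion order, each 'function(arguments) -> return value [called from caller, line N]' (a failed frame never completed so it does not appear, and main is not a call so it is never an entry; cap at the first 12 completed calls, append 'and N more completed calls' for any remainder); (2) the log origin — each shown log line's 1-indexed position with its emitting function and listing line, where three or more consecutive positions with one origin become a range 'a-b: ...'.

Answer: the defect is in locate_pivot at line 26.
Key fact: Every logged value matches the working version; the printed result is what differs.
Call chain: main -> locate_pivot(18, 2) (called at line 39).
First divergence: none; the two logs match at every position.
Execution walk:
  settle_round([10, 2, 6, 12, 1], 12) -> 3  [called from rate_window, line 7]
  rate_window([10, 2, 6, 12, 1], 12) -> 36  [called from split_margin, line 20]
  map_offsets(36, 2) -> 18  [called from split_margin, line 22]
  split_margin([10, 2, 6, 12, 1], 12) -> 18  [called from main, line 37]
  locate_pivot(18, 2) -> 18  [called from main, line 39]
Origin of each log line:
  1: from main, line 36
  2: from split_margin, line 19
  3: from rate_window, line 8
  4: from map_offsets, line 13
  5: from main, line 38
  6: from locate_pivot, line 25
A correct fix: line 26: replace `count` with `span`.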